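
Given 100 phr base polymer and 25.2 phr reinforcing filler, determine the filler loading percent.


Filler % = filler / (rubber + filler) * 100
= 25.2 / (100 + 25.2) * 100
= 25.2 / 125.2 * 100
= 20.13%

20.13%


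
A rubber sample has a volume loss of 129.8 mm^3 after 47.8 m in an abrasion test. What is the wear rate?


Rate = volume_loss / distance
= 129.8 / 47.8
= 2.715 mm^3/m

2.715 mm^3/m


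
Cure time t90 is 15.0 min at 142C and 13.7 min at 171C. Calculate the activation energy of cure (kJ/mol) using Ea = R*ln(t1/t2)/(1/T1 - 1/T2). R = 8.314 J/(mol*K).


T1 = 415.15 K, T2 = 444.15 K
1/T1 - 1/T2 = 1.5728e-04
ln(t1/t2) = ln(15.0/13.7) = 0.0907
Ea = 8.314 * 0.0907 / 1.5728e-04 = 4792.2059 J/mol
Ea = 4.79 kJ/mol

4.79 kJ/mol


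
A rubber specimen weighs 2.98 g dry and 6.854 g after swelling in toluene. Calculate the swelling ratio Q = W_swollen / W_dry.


Q = W_swollen / W_dry
Q = 6.854 / 2.98
Q = 2.3

Q = 2.3


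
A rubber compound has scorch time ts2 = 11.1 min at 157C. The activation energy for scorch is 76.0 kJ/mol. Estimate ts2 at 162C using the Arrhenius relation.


Convert temperatures: T1 = 157 + 273.15 = 430.15 K, T2 = 162 + 273.15 = 435.15 K
ts2_new = 11.1 * exp(76000 / 8.314 * (1/435.15 - 1/430.15))
1/T2 - 1/T1 = -2.6712e-05
ts2_new = 8.7 min

8.7 min


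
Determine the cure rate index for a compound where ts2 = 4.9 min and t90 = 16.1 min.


CRI = 100 / (t90 - ts2)
= 100 / (16.1 - 4.9)
= 100 / 11.2
= 8.93 min^-1

8.93 min^-1


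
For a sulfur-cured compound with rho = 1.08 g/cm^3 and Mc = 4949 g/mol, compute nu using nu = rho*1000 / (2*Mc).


nu = rho * 1000 / (2 * Mc)
nu = 1.08 * 1000 / (2 * 4949)
nu = 1080.0 / 9898
nu = 0.1091 mol/L

0.1091 mol/L


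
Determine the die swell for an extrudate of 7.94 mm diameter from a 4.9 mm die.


Die swell ratio = D_extrudate / D_die
= 7.94 / 4.9
= 1.62

Die swell = 1.62


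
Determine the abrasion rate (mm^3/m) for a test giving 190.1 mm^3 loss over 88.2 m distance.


Rate = volume_loss / distance
= 190.1 / 88.2
= 2.155 mm^3/m

2.155 mm^3/m


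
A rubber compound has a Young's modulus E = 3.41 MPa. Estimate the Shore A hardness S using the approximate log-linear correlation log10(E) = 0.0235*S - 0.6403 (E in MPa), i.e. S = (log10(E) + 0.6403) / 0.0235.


log10(E) = 0.0235*S - 0.6403  =>  S = (log10(E) + 0.6403) / 0.0235
log10(3.41) = 0.532754
S = (0.532754 + 0.6403) / 0.0235 = 1.173054 / 0.0235
S = 49.9

Shore A = 49.9


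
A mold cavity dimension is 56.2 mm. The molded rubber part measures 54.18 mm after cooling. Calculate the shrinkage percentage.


Shrinkage = (mold - part) / mold * 100
= (56.2 - 54.18) / 56.2 * 100
= 2.02 / 56.2 * 100
= 3.59%

3.59%


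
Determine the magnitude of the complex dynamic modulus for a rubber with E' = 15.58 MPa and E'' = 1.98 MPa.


|E*| = sqrt(E'^2 + E''^2)
= sqrt(15.58^2 + 1.98^2)
= sqrt(242.7364 + 3.9204)
= 15.705 MPa

15.705 MPa


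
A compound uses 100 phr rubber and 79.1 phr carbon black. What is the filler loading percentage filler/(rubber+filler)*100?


Filler % = filler / (rubber + filler) * 100
= 79.1 / (100 + 79.1) * 100
= 79.1 / 179.1 * 100
= 44.17%

44.17%


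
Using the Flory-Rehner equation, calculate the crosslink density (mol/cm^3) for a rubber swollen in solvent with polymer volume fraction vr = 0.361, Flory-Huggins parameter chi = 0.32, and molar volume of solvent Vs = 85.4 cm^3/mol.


ln(1 - vr) = ln(1 - 0.361) = -0.4479
Numerator = -((-0.4479) + 0.361 + 0.32 * 0.361^2) = 0.0451
Denominator = 85.4 * (0.361^(1/3) - 0.361/2) = 45.3932
nu = 0.0451 / 45.3932 = 9.9460e-04 mol/cm^3

9.9460e-04 mol/cm^3


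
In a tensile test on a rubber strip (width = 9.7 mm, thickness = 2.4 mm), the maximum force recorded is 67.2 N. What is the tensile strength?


Area = width * thickness = 9.7 * 2.4 = 23.28 mm^2
TS = force / area = 67.2 / 23.28 = 2.89 MPa

2.89 MPa


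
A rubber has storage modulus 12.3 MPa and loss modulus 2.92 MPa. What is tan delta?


tan delta = E'' / E'
= 2.92 / 12.3
= 0.2374

tan delta = 0.2374


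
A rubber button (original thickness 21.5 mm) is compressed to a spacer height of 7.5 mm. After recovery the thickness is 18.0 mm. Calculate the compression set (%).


CS = (t0 - recovered) / (t0 - ts) * 100
= (21.5 - 18.0) / (21.5 - 7.5) * 100
= 3.5 / 14.0 * 100
= 25.0%

25.0%


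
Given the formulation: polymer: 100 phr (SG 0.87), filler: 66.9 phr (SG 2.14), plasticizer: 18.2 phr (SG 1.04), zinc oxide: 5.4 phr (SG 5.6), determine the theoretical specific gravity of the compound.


Sum of weights = 190.5
Volume contributions:
  polymer: 100/0.87 = 114.9425
  filler: 66.9/2.14 = 31.2617
  plasticizer: 18.2/1.04 = 17.5000
  zinc oxide: 5.4/5.6 = 0.9643
Sum of volumes = 164.6685
SG = 190.5 / 164.6685 = 1.157

SG = 1.157


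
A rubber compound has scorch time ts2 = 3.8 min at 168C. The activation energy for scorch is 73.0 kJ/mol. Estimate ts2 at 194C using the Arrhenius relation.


Convert temperatures: T1 = 168 + 273.15 = 441.15 K, T2 = 194 + 273.15 = 467.15 K
ts2_new = 3.8 * exp(73000 / 8.314 * (1/467.15 - 1/441.15))
1/T2 - 1/T1 = -1.2616e-04
ts2_new = 1.26 min

1.26 min


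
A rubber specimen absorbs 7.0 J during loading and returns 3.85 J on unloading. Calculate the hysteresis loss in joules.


Hysteresis loss = loading - unloading
= 7.0 - 3.85
= 3.15 J

3.15 J


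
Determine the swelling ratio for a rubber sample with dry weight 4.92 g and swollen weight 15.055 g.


Q = W_swollen / W_dry
Q = 15.055 / 4.92
Q = 3.06

Q = 3.06


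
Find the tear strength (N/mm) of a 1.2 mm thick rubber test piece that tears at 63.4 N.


Tear strength = force / thickness
= 63.4 / 1.2
= 52.83 N/mm

52.83 N/mm


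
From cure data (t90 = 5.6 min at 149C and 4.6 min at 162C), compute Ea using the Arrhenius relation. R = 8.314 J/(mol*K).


T1 = 422.15 K, T2 = 435.15 K
1/T1 - 1/T2 = 7.0768e-05
ln(t1/t2) = ln(5.6/4.6) = 0.1967
Ea = 8.314 * 0.1967 / 7.0768e-05 = 23109.9783 J/mol
Ea = 23.11 kJ/mol

23.11 kJ/mol


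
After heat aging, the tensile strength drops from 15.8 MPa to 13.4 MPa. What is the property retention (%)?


Retention = aged / original * 100
= 13.4 / 15.8 * 100
= 84.8%

84.8%


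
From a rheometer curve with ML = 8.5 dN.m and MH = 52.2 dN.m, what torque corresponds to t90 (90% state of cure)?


M90 = ML + 0.9 * (MH - ML)
M90 = 8.5 + 0.9 * (52.2 - 8.5)
M90 = 8.5 + 0.9 * 43.7
M90 = 47.83 dN.m

47.83 dN.m


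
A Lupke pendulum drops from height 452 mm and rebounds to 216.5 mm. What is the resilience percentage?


Resilience = h_rebound / h_drop * 100
= 216.5 / 452 * 100
= 47.9%

47.9%


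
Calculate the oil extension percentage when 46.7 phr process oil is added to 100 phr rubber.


Oil % = oil / (100 + oil) * 100
= 46.7 / (100 + 46.7) * 100
= 46.7 / 146.7 * 100
= 31.83%

31.83%


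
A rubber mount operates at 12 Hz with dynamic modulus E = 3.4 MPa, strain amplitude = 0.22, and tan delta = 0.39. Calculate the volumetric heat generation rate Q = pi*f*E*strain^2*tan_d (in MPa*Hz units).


Q = pi * f * E * strain^2 * tan_d
= pi * 12 * 3.4 * 0.22^2 * 0.39
= pi * 12 * 3.4 * 0.0484 * 0.39
= 2.4195

Q = 2.4195


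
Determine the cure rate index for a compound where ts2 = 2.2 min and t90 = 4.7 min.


CRI = 100 / (t90 - ts2)
= 100 / (4.7 - 2.2)
= 100 / 2.5
= 40.0 min^-1

40.0 min^-1


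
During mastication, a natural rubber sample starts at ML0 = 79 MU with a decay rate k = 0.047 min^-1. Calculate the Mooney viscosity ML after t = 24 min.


ML = ML0 * exp(-k * t)
ML = 79 * exp(-0.047 * 24)
ML = 79 * 0.3237
ML = 25.57 MU

25.57 MU


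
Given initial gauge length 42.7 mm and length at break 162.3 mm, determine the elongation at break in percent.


Elongation = (Lf - L0) / L0 * 100
= (162.3 - 42.7) / 42.7 * 100
= 119.6 / 42.7 * 100
= 280.1%

280.1%


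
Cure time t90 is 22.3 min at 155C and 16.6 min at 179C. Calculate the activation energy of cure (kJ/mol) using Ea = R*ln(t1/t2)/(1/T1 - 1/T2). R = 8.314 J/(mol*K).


T1 = 428.15 K, T2 = 452.15 K
1/T1 - 1/T2 = 1.2397e-04
ln(t1/t2) = ln(22.3/16.6) = 0.2952
Ea = 8.314 * 0.2952 / 1.2397e-04 = 19795.6629 J/mol
Ea = 19.8 kJ/mol

19.8 kJ/mol


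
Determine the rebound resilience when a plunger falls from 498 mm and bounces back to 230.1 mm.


Resilience = h_rebound / h_drop * 100
= 230.1 / 498 * 100
= 46.2%

46.2%


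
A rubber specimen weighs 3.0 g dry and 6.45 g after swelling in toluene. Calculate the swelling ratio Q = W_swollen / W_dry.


Q = W_swollen / W_dry
Q = 6.45 / 3.0
Q = 2.15

Q = 2.15


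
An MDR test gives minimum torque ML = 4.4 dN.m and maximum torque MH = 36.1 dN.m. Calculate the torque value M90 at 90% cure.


M90 = ML + 0.9 * (MH - ML)
M90 = 4.4 + 0.9 * (36.1 - 4.4)
M90 = 4.4 + 0.9 * 31.7
M90 = 32.93 dN.m

32.93 dN.m


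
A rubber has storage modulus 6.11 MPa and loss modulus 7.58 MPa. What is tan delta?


tan delta = E'' / E'
= 7.58 / 6.11
= 1.2406

tan delta = 1.2406


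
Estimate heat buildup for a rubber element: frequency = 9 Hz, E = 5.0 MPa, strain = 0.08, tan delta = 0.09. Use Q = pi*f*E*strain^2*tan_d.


Q = pi * f * E * strain^2 * tan_d
= pi * 9 * 5.0 * 0.08^2 * 0.09
= pi * 9 * 5.0 * 0.0064 * 0.09
= 0.0814

Q = 0.0814


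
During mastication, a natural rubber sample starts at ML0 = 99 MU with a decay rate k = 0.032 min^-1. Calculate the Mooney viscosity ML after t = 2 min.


ML = ML0 * exp(-k * t)
ML = 99 * exp(-0.032 * 2)
ML = 99 * 0.9380
ML = 92.86 MU

92.86 MU


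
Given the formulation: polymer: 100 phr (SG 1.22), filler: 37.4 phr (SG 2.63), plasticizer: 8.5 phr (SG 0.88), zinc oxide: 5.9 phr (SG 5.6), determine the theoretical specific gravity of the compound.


Sum of weights = 151.8
Volume contributions:
  polymer: 100/1.22 = 81.9672
  filler: 37.4/2.63 = 14.2205
  plasticizer: 8.5/0.88 = 9.6591
  zinc oxide: 5.9/5.6 = 1.0536
Sum of volumes = 106.9004
SG = 151.8 / 106.9004 = 1.42

SG = 1.42


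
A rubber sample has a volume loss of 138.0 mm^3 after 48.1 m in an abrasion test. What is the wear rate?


Rate = volume_loss / distance
= 138.0 / 48.1
= 2.869 mm^3/m

2.869 mm^3/m


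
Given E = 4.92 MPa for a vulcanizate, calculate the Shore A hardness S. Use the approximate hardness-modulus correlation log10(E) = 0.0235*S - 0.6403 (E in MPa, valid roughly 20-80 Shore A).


log10(E) = 0.0235*S - 0.6403  =>  S = (log10(E) + 0.6403) / 0.0235
log10(4.92) = 0.691965
S = (0.691965 + 0.6403) / 0.0235 = 1.332265 / 0.0235
S = 56.7

Shore A = 56.7


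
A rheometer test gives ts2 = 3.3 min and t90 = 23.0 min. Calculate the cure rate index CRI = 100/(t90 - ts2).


CRI = 100 / (t90 - ts2)
= 100 / (23.0 - 3.3)
= 100 / 19.7
= 5.08 min^-1

5.08 min^-1


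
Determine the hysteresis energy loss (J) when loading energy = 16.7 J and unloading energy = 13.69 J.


Hysteresis loss = loading - unloading
= 16.7 - 13.69
= 3.01 J

3.01 J


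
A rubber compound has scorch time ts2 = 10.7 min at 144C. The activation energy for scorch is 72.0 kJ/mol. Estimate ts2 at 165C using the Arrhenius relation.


Convert temperatures: T1 = 144 + 273.15 = 417.15 K, T2 = 165 + 273.15 = 438.15 K
ts2_new = 10.7 * exp(72000 / 8.314 * (1/438.15 - 1/417.15))
1/T2 - 1/T1 = -1.1490e-04
ts2_new = 3.96 min

3.96 min


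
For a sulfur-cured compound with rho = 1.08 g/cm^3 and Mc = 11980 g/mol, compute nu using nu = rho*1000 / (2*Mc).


nu = rho * 1000 / (2 * Mc)
nu = 1.08 * 1000 / (2 * 11980)
nu = 1080.0 / 23960
nu = 0.0451 mol/L

0.0451 mol/L


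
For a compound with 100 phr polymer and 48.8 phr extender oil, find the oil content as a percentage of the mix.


Oil % = oil / (100 + oil) * 100
= 48.8 / (100 + 48.8) * 100
= 48.8 / 148.8 * 100
= 32.8%

32.8%


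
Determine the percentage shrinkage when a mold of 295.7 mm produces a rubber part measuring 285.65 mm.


Shrinkage = (mold - part) / mold * 100
= (295.7 - 285.65) / 295.7 * 100
= 10.05 / 295.7 * 100
= 3.4%

3.4%


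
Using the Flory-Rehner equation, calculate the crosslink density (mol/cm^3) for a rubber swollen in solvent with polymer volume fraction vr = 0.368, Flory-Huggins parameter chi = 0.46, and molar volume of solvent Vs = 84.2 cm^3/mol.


ln(1 - vr) = ln(1 - 0.368) = -0.4589
Numerator = -((-0.4589) + 0.368 + 0.46 * 0.368^2) = 0.0286
Denominator = 84.2 * (0.368^(1/3) - 0.368/2) = 44.8457
nu = 0.0286 / 44.8457 = 6.3709e-04 mol/cm^3

6.3709e-04 mol/cm^3


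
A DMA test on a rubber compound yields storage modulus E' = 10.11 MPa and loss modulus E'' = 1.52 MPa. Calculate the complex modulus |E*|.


|E*| = sqrt(E'^2 + E''^2)
= sqrt(10.11^2 + 1.52^2)
= sqrt(102.2121 + 2.3104)
= 10.224 MPa

10.224 MPa


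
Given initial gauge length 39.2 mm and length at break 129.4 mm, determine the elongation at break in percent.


Elongation = (Lf - L0) / L0 * 100
= (129.4 - 39.2) / 39.2 * 100
= 90.2 / 39.2 * 100
= 230.1%

230.1%


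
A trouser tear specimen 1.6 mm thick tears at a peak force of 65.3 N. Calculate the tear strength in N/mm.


Tear strength = force / thickness
= 65.3 / 1.6
= 40.81 N/mm

40.81 N/mm


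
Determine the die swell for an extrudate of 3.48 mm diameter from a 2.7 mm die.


Die swell ratio = D_extrudate / D_die
= 3.48 / 2.7
= 1.289

Die swell = 1.289


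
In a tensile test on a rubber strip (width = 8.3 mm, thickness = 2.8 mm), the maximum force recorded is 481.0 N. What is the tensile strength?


Area = width * thickness = 8.3 * 2.8 = 23.24 mm^2
TS = force / area = 481.0 / 23.24 = 20.7 MPa

20.7 MPa


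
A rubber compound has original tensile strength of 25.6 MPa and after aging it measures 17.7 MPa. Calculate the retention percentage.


Retention = aged / original * 100
= 17.7 / 25.6 * 100
= 69.1%

69.1%


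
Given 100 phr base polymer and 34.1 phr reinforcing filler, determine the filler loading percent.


Filler % = filler / (rubber + filler) * 100
= 34.1 / (100 + 34.1) * 100
= 34.1 / 134.1 * 100
= 25.43%

25.43%


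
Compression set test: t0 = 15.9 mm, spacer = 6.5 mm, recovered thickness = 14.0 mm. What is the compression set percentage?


CS = (t0 - recovered) / (t0 - ts) * 100
= (15.9 - 14.0) / (15.9 - 6.5) * 100
= 1.9 / 9.4 * 100
= 20.2%

20.2%


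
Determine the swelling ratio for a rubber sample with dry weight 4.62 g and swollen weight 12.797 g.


Q = W_swollen / W_dry
Q = 12.797 / 4.62
Q = 2.77

Q = 2.77


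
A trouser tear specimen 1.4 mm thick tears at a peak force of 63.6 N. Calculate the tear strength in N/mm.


Tear strength = force / thickness
= 63.6 / 1.4
= 45.43 N/mm

45.43 N/mm


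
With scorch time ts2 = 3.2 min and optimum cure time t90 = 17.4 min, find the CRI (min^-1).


CRI = 100 / (t90 - ts2)
= 100 / (17.4 - 3.2)
= 100 / 14.2
= 7.04 min^-1

7.04 min^-1


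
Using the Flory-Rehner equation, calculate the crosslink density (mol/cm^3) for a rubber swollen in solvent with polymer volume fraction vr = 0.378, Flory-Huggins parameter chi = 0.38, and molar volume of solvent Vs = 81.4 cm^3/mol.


ln(1 - vr) = ln(1 - 0.378) = -0.4748
Numerator = -((-0.4748) + 0.378 + 0.38 * 0.378^2) = 0.0425
Denominator = 81.4 * (0.378^(1/3) - 0.378/2) = 43.4711
nu = 0.0425 / 43.4711 = 9.7810e-04 mol/cm^3

9.7810e-04 mol/cm^3


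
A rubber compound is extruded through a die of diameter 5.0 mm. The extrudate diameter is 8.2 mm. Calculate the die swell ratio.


Die swell ratio = D_extrudate / D_die
= 8.2 / 5.0
= 1.64

Die swell = 1.64


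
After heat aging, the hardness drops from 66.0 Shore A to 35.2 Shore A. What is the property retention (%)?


Retention = aged / original * 100
= 35.2 / 66.0 * 100
= 53.3%

53.3%


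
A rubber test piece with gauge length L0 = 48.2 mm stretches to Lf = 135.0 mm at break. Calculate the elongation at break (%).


Elongation = (Lf - L0) / L0 * 100
= (135.0 - 48.2) / 48.2 * 100
= 86.8 / 48.2 * 100
= 180.1%

180.1%


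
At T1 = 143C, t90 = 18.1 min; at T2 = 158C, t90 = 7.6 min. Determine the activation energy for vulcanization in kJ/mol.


T1 = 416.15 K, T2 = 431.15 K
1/T1 - 1/T2 = 8.3601e-05
ln(t1/t2) = ln(18.1/7.6) = 0.8678
Ea = 8.314 * 0.8678 / 8.3601e-05 = 86297.5617 J/mol
Ea = 86.3 kJ/mol

86.3 kJ/mol


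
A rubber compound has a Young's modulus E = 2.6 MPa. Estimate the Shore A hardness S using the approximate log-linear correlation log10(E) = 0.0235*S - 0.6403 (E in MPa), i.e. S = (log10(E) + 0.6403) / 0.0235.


log10(E) = 0.0235*S - 0.6403  =>  S = (log10(E) + 0.6403) / 0.0235
log10(2.6) = 0.414973
S = (0.414973 + 0.6403) / 0.0235 = 1.055273 / 0.0235
S = 44.9

Shore A = 44.9


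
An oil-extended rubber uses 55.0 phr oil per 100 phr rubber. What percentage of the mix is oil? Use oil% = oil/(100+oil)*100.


Oil % = oil / (100 + oil) * 100
= 55.0 / (100 + 55.0) * 100
= 55.0 / 155.0 * 100
= 35.48%

35.48%


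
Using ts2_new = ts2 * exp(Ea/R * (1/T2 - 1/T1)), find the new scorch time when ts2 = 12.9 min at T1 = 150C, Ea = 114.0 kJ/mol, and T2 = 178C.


Convert temperatures: T1 = 150 + 273.15 = 423.15 K, T2 = 178 + 273.15 = 451.15 K
ts2_new = 12.9 * exp(114000 / 8.314 * (1/451.15 - 1/423.15))
1/T2 - 1/T1 = -1.4667e-04
ts2_new = 1.73 min

1.73 min


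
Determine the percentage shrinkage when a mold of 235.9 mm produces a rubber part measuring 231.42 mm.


Shrinkage = (mold - part) / mold * 100
= (235.9 - 231.42) / 235.9 * 100
= 4.48 / 235.9 * 100
= 1.9%

1.9%


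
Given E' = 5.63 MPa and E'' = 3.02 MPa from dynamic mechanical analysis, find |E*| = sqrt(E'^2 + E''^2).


|E*| = sqrt(E'^2 + E''^2)
= sqrt(5.63^2 + 3.02^2)
= sqrt(31.6969 + 9.1204)
= 6.389 MPa

6.389 MPa


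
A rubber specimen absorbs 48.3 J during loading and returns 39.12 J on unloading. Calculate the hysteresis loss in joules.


Hysteresis loss = loading - unloading
= 48.3 - 39.12
= 9.18 J

9.18 J


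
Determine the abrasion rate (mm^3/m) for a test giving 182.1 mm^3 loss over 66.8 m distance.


Rate = volume_loss / distance
= 182.1 / 66.8
= 2.726 mm^3/m

2.726 mm^3/m


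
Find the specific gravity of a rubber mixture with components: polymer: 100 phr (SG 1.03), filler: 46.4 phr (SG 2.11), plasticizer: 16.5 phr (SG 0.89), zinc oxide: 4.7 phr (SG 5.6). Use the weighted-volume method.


Sum of weights = 167.6
Volume contributions:
  polymer: 100/1.03 = 97.0874
  filler: 46.4/2.11 = 21.9905
  plasticizer: 16.5/0.89 = 18.5393
  zinc oxide: 4.7/5.6 = 0.8393
Sum of volumes = 138.4565
SG = 167.6 / 138.4565 = 1.21

SG = 1.21


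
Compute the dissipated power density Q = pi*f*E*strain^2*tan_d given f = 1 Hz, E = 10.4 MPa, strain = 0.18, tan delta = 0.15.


Q = pi * f * E * strain^2 * tan_d
= pi * 1 * 10.4 * 0.18^2 * 0.15
= pi * 1 * 10.4 * 0.0324 * 0.15
= 0.1588

Q = 0.1588


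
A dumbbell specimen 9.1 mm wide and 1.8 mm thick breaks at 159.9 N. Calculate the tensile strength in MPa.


Area = width * thickness = 9.1 * 1.8 = 16.38 mm^2
TS = force / area = 159.9 / 16.38 = 9.76 MPa

9.76 MPa


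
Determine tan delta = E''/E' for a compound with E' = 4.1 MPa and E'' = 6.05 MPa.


tan delta = E'' / E'
= 6.05 / 4.1
= 1.4756

tan delta = 1.4756


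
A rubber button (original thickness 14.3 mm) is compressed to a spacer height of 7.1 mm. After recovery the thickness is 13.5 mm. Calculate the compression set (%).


CS = (t0 - recovered) / (t0 - ts) * 100
= (14.3 - 13.5) / (14.3 - 7.1) * 100
= 0.8 / 7.2 * 100
= 11.1%

11.1%


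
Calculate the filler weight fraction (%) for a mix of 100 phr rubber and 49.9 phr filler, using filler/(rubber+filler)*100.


Filler % = filler / (rubber + filler) * 100
= 49.9 / (100 + 49.9) * 100
= 49.9 / 149.9 * 100
= 33.29%

33.29%


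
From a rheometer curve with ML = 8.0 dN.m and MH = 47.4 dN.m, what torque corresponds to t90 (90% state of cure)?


M90 = ML + 0.9 * (MH - ML)
M90 = 8.0 + 0.9 * (47.4 - 8.0)
M90 = 8.0 + 0.9 * 39.4
M90 = 43.46 dN.m

43.46 dN.m


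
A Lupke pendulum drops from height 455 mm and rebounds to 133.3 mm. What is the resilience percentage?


Resilience = h_rebound / h_drop * 100
= 133.3 / 455 * 100
= 29.3%

29.3%


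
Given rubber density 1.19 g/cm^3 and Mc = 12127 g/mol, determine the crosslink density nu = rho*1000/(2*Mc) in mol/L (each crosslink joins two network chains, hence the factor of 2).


nu = rho * 1000 / (2 * Mc)
nu = 1.19 * 1000 / (2 * 12127)
nu = 1190.0 / 24254
nu = 0.0491 mol/L

0.0491 mol/L


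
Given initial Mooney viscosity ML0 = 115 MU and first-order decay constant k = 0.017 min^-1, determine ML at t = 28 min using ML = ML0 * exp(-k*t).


ML = ML0 * exp(-k * t)
ML = 115 * exp(-0.017 * 28)
ML = 115 * 0.6213
ML = 71.45 MU

71.45 MU


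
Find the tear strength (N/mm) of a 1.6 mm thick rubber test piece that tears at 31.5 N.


Tear strength = force / thickness
= 31.5 / 1.6
= 19.69 N/mm

19.69 N/mm


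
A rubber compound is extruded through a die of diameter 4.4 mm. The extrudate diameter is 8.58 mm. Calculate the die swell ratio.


Die swell ratio = D_extrudate / D_die
= 8.58 / 4.4
= 1.95

Die swell = 1.95


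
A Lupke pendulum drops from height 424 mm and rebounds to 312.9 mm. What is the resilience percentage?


Resilience = h_rebound / h_drop * 100
= 312.9 / 424 * 100
= 73.8%

73.8%


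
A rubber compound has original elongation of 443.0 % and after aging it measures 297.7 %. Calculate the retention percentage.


Retention = aged / original * 100
= 297.7 / 443.0 * 100
= 67.2%

67.2%


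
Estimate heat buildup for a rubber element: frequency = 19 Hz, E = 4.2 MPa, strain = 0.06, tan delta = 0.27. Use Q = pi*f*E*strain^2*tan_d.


Q = pi * f * E * strain^2 * tan_d
= pi * 19 * 4.2 * 0.06^2 * 0.27
= pi * 19 * 4.2 * 0.0036 * 0.27
= 0.2437

Q = 0.2437


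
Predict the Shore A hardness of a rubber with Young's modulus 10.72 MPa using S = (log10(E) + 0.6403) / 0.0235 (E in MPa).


log10(E) = 0.0235*S - 0.6403  =>  S = (log10(E) + 0.6403) / 0.0235
log10(10.72) = 1.030195
S = (1.030195 + 0.6403) / 0.0235 = 1.670495 / 0.0235
S = 71.1

Shore A = 71.1


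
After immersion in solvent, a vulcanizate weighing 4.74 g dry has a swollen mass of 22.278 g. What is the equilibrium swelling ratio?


Q = W_swollen / W_dry
Q = 22.278 / 4.74
Q = 4.7

Q = 4.7


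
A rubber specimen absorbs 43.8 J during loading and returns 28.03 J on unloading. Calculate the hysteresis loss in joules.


Hysteresis loss = loading - unloading
= 43.8 - 28.03
= 15.77 J

15.77 J


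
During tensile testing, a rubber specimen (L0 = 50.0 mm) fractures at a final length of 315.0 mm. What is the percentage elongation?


Elongation = (Lf - L0) / L0 * 100
= (315.0 - 50.0) / 50.0 * 100
= 265.0 / 50.0 * 100
= 530.0%

530.0%


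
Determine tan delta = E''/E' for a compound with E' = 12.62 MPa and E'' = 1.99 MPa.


tan delta = E'' / E'
= 1.99 / 12.62
= 0.1577

tan delta = 0.1577


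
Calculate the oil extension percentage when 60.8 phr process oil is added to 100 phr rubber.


Oil % = oil / (100 + oil) * 100
= 60.8 / (100 + 60.8) * 100
= 60.8 / 160.8 * 100
= 37.81%

37.81%


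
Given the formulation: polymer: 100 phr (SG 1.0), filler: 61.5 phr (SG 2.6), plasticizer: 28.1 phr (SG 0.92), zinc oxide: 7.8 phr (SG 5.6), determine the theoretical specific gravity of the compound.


Sum of weights = 197.4
Volume contributions:
  polymer: 100/1.0 = 100.0000
  filler: 61.5/2.6 = 23.6538
  plasticizer: 28.1/0.92 = 30.5435
  zinc oxide: 7.8/5.6 = 1.3929
Sum of volumes = 155.5902
SG = 197.4 / 155.5902 = 1.269

SG = 1.269


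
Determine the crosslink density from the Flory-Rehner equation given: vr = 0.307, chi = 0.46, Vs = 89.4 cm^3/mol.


ln(1 - vr) = ln(1 - 0.307) = -0.3667
Numerator = -((-0.3667) + 0.307 + 0.46 * 0.307^2) = 0.0164
Denominator = 89.4 * (0.307^(1/3) - 0.307/2) = 46.5863
nu = 0.0164 / 46.5863 = 3.5141e-04 mol/cm^3

3.5141e-04 mol/cm^3


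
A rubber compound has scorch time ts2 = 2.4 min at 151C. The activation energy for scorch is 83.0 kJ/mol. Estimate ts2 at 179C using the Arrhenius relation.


Convert temperatures: T1 = 151 + 273.15 = 424.15 K, T2 = 179 + 273.15 = 452.15 K
ts2_new = 2.4 * exp(83000 / 8.314 * (1/452.15 - 1/424.15))
1/T2 - 1/T1 = -1.4600e-04
ts2_new = 0.56 min

0.56 min


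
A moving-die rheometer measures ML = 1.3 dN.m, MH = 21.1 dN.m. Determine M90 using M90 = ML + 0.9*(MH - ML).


M90 = ML + 0.9 * (MH - ML)
M90 = 1.3 + 0.9 * (21.1 - 1.3)
M90 = 1.3 + 0.9 * 19.8
M90 = 19.12 dN.m

19.12 dN.m


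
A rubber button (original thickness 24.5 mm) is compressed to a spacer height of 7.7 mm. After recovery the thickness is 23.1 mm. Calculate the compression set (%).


CS = (t0 - recovered) / (t0 - ts) * 100
= (24.5 - 23.1) / (24.5 - 7.7) * 100
= 1.4 / 16.8 * 100
= 8.3%

8.3%


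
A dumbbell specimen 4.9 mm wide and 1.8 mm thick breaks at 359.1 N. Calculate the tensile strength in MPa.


Area = width * thickness = 4.9 * 1.8 = 8.82 mm^2
TS = force / area = 359.1 / 8.82 = 40.71 MPa

40.71 MPa


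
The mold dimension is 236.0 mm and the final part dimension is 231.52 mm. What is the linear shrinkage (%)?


Shrinkage = (mold - part) / mold * 100
= (236.0 - 231.52) / 236.0 * 100
= 4.48 / 236.0 * 100
= 1.9%

1.9%


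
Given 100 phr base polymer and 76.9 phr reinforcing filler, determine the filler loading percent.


Filler % = filler / (rubber + filler) * 100
= 76.9 / (100 + 76.9) * 100
= 76.9 / 176.9 * 100
= 43.47%

43.47%


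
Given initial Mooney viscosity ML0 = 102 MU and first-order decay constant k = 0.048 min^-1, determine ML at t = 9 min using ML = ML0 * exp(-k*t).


ML = ML0 * exp(-k * t)
ML = 102 * exp(-0.048 * 9)
ML = 102 * 0.6492
ML = 66.22 MU

66.22 MU


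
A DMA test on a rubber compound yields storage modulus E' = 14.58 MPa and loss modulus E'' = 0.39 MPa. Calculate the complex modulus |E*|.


|E*| = sqrt(E'^2 + E''^2)
= sqrt(14.58^2 + 0.39^2)
= sqrt(212.5764 + 0.1521)
= 14.585 MPa

14.585 MPa


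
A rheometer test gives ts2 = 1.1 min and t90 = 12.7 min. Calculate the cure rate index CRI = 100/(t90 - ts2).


CRI = 100 / (t90 - ts2)
= 100 / (12.7 - 1.1)
= 100 / 11.6
= 8.62 min^-1

8.62 min^-1


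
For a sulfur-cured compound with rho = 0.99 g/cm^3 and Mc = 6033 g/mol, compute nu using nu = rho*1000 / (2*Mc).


nu = rho * 1000 / (2 * Mc)
nu = 0.99 * 1000 / (2 * 6033)
nu = 990.0 / 12066
nu = 0.0820 mol/L

0.0820 mol/L


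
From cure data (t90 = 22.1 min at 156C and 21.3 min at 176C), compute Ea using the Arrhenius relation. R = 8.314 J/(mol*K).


T1 = 429.15 K, T2 = 449.15 K
1/T1 - 1/T2 = 1.0376e-04
ln(t1/t2) = ln(22.1/21.3) = 0.0369
Ea = 8.314 * 0.0369 / 1.0376e-04 = 2954.3367 J/mol
Ea = 2.95 kJ/mol

2.95 kJ/mol


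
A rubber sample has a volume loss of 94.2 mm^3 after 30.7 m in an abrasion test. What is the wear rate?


Rate = volume_loss / distance
= 94.2 / 30.7
= 3.068 mm^3/m

3.068 mm^3/m


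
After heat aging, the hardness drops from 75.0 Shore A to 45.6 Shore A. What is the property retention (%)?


Retention = aged / original * 100
= 45.6 / 75.0 * 100
= 60.8%

60.8%


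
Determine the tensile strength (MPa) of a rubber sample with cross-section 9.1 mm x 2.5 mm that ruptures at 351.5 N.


Area = width * thickness = 9.1 * 2.5 = 22.75 mm^2
TS = force / area = 351.5 / 22.75 = 15.45 MPa

15.45 MPa


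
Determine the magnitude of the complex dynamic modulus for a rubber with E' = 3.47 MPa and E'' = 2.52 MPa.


|E*| = sqrt(E'^2 + E''^2)
= sqrt(3.47^2 + 2.52^2)
= sqrt(12.0409 + 6.3504)
= 4.289 MPa

4.289 MPa


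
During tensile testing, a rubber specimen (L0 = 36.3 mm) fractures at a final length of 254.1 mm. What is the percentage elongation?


Elongation = (Lf - L0) / L0 * 100
= (254.1 - 36.3) / 36.3 * 100
= 217.8 / 36.3 * 100
= 600.0%

600.0%


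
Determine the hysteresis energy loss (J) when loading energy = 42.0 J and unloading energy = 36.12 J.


Hysteresis loss = loading - unloading
= 42.0 - 36.12
= 5.88 J

5.88 J


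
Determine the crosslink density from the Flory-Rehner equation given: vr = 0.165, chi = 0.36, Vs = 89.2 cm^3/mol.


ln(1 - vr) = ln(1 - 0.165) = -0.1803
Numerator = -((-0.1803) + 0.165 + 0.36 * 0.165^2) = 0.0055
Denominator = 89.2 * (0.165^(1/3) - 0.165/2) = 41.5655
nu = 0.0055 / 41.5655 = 1.3286e-04 mol/cm^3

1.3286e-04 mol/cm^3


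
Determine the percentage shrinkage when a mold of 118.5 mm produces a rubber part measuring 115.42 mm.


Shrinkage = (mold - part) / mold * 100
= (118.5 - 115.42) / 118.5 * 100
= 3.08 / 118.5 * 100
= 2.6%

2.6%


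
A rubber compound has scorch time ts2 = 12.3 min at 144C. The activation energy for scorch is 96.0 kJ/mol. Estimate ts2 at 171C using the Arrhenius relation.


Convert temperatures: T1 = 144 + 273.15 = 417.15 K, T2 = 171 + 273.15 = 444.15 K
ts2_new = 12.3 * exp(96000 / 8.314 * (1/444.15 - 1/417.15))
1/T2 - 1/T1 = -1.4573e-04
ts2_new = 2.29 min

2.29 min


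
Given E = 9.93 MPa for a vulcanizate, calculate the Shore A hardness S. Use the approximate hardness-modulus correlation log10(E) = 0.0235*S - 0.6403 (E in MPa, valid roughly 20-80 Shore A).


log10(E) = 0.0235*S - 0.6403  =>  S = (log10(E) + 0.6403) / 0.0235
log10(9.93) = 0.996949
S = (0.996949 + 0.6403) / 0.0235 = 1.637249 / 0.0235
S = 69.7

Shore A = 69.7


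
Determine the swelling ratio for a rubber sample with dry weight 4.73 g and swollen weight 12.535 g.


Q = W_swollen / W_dry
Q = 12.535 / 4.73
Q = 2.65

Q = 2.65


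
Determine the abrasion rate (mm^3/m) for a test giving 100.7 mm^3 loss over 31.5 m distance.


Rate = volume_loss / distance
= 100.7 / 31.5
= 3.197 mm^3/m

3.197 mm^3/m


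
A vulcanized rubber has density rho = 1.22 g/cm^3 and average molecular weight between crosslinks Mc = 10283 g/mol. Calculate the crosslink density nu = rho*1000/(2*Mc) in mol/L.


nu = rho * 1000 / (2 * Mc)
nu = 1.22 * 1000 / (2 * 10283)
nu = 1220.0 / 20566
nu = 0.0593 mol/L

0.0593 mol/L


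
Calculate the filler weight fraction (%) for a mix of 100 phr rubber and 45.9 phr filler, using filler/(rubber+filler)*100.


Filler % = filler / (rubber + filler) * 100
= 45.9 / (100 + 45.9) * 100
= 45.9 / 145.9 * 100
= 31.46%

31.46%


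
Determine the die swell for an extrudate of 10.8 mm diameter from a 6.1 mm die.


Die swell ratio = D_extrudate / D_die
= 10.8 / 6.1
= 1.77

Die swell = 1.77


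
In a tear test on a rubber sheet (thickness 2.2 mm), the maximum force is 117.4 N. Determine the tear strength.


Tear strength = force / thickness
= 117.4 / 2.2
= 53.36 N/mm

53.36 N/mm


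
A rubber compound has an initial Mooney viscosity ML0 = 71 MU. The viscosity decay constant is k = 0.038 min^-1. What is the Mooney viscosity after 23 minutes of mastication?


ML = ML0 * exp(-k * t)
ML = 71 * exp(-0.038 * 23)
ML = 71 * 0.4173
ML = 29.63 MU

29.63 MU


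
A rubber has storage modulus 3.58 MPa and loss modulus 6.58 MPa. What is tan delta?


tan delta = E'' / E'
= 6.58 / 3.58
= 1.838

tan delta = 1.838


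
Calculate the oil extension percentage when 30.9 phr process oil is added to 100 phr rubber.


Oil % = oil / (100 + oil) * 100
= 30.9 / (100 + 30.9) * 100
= 30.9 / 130.9 * 100
= 23.61%

23.61%


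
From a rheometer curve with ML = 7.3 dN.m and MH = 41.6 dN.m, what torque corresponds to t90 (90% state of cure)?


M90 = ML + 0.9 * (MH - ML)
M90 = 7.3 + 0.9 * (41.6 - 7.3)
M90 = 7.3 + 0.9 * 34.3
M90 = 38.17 dN.m

38.17 dN.m


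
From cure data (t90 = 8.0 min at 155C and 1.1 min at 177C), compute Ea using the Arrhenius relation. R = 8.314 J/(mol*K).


T1 = 428.15 K, T2 = 450.15 K
1/T1 - 1/T2 = 1.1415e-04
ln(t1/t2) = ln(8.0/1.1) = 1.9841
Ea = 8.314 * 1.9841 / 1.1415e-04 = 144514.3467 J/mol
Ea = 144.51 kJ/mol

144.51 kJ/mol


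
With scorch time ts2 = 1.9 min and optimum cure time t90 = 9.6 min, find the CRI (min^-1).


CRI = 100 / (t90 - ts2)
= 100 / (9.6 - 1.9)
= 100 / 7.7
= 12.99 min^-1

12.99 min^-1


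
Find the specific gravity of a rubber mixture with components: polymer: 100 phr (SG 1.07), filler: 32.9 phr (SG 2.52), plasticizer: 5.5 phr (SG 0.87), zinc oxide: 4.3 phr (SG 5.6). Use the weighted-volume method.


Sum of weights = 142.7
Volume contributions:
  polymer: 100/1.07 = 93.4579
  filler: 32.9/2.52 = 13.0556
  plasticizer: 5.5/0.87 = 6.3218
  zinc oxide: 4.3/5.6 = 0.7679
Sum of volumes = 113.6032
SG = 142.7 / 113.6032 = 1.256

SG = 1.256


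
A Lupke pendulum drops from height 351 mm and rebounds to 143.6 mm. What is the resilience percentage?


Resilience = h_rebound / h_drop * 100
= 143.6 / 351 * 100
= 40.9%

40.9%


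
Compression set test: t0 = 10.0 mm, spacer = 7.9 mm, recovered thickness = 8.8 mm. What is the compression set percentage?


CS = (t0 - recovered) / (t0 - ts) * 100
= (10.0 - 8.8) / (10.0 - 7.9) * 100
= 1.2 / 2.1 * 100
= 57.1%

57.1%


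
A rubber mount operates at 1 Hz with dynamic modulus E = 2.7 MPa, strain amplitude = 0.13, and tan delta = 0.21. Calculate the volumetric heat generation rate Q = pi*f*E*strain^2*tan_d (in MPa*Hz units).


Q = pi * f * E * strain^2 * tan_d
= pi * 1 * 2.7 * 0.13^2 * 0.21
= pi * 1 * 2.7 * 0.0169 * 0.21
= 0.0301

Q = 0.0301


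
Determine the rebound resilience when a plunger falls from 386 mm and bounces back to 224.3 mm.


Resilience = h_rebound / h_drop * 100
= 224.3 / 386 * 100
= 58.1%

58.1%


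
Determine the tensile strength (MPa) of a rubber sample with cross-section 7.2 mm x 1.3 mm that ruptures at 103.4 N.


Area = width * thickness = 7.2 * 1.3 = 9.36 mm^2
TS = force / area = 103.4 / 9.36 = 11.05 MPa

11.05 MPa


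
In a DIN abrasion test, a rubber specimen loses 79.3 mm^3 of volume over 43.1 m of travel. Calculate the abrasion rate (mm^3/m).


Rate = volume_loss / distance
= 79.3 / 43.1
= 1.84 mm^3/m

1.84 mm^3/m


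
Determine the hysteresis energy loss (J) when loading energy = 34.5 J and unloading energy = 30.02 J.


Hysteresis loss = loading - unloading
= 34.5 - 30.02
= 4.48 J

4.48 J


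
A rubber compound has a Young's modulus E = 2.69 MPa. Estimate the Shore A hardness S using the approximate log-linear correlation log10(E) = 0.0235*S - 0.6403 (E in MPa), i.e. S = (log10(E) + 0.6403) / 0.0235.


log10(E) = 0.0235*S - 0.6403  =>  S = (log10(E) + 0.6403) / 0.0235
log10(2.69) = 0.429752
S = (0.429752 + 0.6403) / 0.0235 = 1.070052 / 0.0235
S = 45.5

Shore A = 45.5


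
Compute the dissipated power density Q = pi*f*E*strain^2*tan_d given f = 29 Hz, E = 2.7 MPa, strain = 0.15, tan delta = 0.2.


Q = pi * f * E * strain^2 * tan_d
= pi * 29 * 2.7 * 0.15^2 * 0.2
= pi * 29 * 2.7 * 0.0225 * 0.2
= 1.1069

Q = 1.1069


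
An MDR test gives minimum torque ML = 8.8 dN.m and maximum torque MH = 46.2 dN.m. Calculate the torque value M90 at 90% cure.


M90 = ML + 0.9 * (MH - ML)
M90 = 8.8 + 0.9 * (46.2 - 8.8)
M90 = 8.8 + 0.9 * 37.4
M90 = 42.46 dN.m

42.46 dN.m


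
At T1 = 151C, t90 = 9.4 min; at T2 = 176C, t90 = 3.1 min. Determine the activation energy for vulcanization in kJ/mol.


T1 = 424.15 K, T2 = 449.15 K
1/T1 - 1/T2 = 1.3123e-04
ln(t1/t2) = ln(9.4/3.1) = 1.1093
Ea = 8.314 * 1.1093 / 1.3123e-04 = 70280.1802 J/mol
Ea = 70.28 kJ/mol

70.28 kJ/mol


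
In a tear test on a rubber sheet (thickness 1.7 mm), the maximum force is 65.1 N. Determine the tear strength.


Tear strength = force / thickness
= 65.1 / 1.7
= 38.29 N/mm

38.29 N/mm


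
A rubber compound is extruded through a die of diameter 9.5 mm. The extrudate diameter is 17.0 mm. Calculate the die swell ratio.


Die swell ratio = D_extrudate / D_die
= 17.0 / 9.5
= 1.789

Die swell = 1.789


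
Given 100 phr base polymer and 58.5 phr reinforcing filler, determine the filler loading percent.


Filler % = filler / (rubber + filler) * 100
= 58.5 / (100 + 58.5) * 100
= 58.5 / 158.5 * 100
= 36.91%

36.91%


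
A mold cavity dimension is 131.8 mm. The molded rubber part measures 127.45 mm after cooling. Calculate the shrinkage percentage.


Shrinkage = (mold - part) / mold * 100
= (131.8 - 127.45) / 131.8 * 100
= 4.35 / 131.8 * 100
= 3.3%

3.3%


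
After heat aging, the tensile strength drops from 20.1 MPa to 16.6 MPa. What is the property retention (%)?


Retention = aged / original * 100
= 16.6 / 20.1 * 100
= 82.6%

82.6%


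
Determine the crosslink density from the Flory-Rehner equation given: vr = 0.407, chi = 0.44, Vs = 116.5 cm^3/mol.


ln(1 - vr) = ln(1 - 0.407) = -0.5226
Numerator = -((-0.5226) + 0.407 + 0.44 * 0.407^2) = 0.0427
Denominator = 116.5 * (0.407^(1/3) - 0.407/2) = 62.6280
nu = 0.0427 / 62.6280 = 6.8141e-04 mol/cm^3

6.8141e-04 mol/cm^3


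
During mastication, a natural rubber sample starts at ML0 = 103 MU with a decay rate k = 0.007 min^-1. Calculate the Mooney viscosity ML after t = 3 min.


ML = ML0 * exp(-k * t)
ML = 103 * exp(-0.007 * 3)
ML = 103 * 0.9792
ML = 100.86 MU

100.86 MU


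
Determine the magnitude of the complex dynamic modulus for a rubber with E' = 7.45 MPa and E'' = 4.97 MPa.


|E*| = sqrt(E'^2 + E''^2)
= sqrt(7.45^2 + 4.97^2)
= sqrt(55.5025 + 24.7009)
= 8.956 MPa

8.956 MPa


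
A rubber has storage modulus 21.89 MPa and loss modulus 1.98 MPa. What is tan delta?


tan delta = E'' / E'
= 1.98 / 21.89
= 0.0905

tan delta = 0.0905


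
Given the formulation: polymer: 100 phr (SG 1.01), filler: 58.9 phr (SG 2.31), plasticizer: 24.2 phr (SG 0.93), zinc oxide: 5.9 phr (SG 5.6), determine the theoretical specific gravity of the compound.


Sum of weights = 189.0
Volume contributions:
  polymer: 100/1.01 = 99.0099
  filler: 58.9/2.31 = 25.4978
  plasticizer: 24.2/0.93 = 26.0215
  zinc oxide: 5.9/5.6 = 1.0536
Sum of volumes = 151.5828
SG = 189.0 / 151.5828 = 1.247

SG = 1.247


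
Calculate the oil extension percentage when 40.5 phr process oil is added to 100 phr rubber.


Oil % = oil / (100 + oil) * 100
= 40.5 / (100 + 40.5) * 100
= 40.5 / 140.5 * 100
= 28.83%

28.83%


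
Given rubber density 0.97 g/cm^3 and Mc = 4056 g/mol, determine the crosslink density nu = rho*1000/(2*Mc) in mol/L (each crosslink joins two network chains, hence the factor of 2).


nu = rho * 1000 / (2 * Mc)
nu = 0.97 * 1000 / (2 * 4056)
nu = 970.0 / 8112
nu = 0.1196 mol/L

0.1196 mol/L


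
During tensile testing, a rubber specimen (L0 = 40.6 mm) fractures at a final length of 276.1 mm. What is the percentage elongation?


Elongation = (Lf - L0) / L0 * 100
= (276.1 - 40.6) / 40.6 * 100
= 235.5 / 40.6 * 100
= 580.0%

580.0%


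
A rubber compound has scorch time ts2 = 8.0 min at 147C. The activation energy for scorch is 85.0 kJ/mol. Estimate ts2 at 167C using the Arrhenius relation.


Convert temperatures: T1 = 147 + 273.15 = 420.15 K, T2 = 167 + 273.15 = 440.15 K
ts2_new = 8.0 * exp(85000 / 8.314 * (1/440.15 - 1/420.15))
1/T2 - 1/T1 = -1.0815e-04
ts2_new = 2.65 min

2.65 min


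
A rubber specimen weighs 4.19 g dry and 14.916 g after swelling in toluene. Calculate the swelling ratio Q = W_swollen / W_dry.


Q = W_swollen / W_dry
Q = 14.916 / 4.19
Q = 3.56

Q = 3.56


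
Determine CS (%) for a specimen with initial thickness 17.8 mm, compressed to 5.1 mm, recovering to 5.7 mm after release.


CS = (t0 - recovered) / (t0 - ts) * 100
= (17.8 - 5.7) / (17.8 - 5.1) * 100
= 12.1 / 12.7 * 100
= 95.3%

95.3%


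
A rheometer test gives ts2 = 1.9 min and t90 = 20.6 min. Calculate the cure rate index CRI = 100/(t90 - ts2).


CRI = 100 / (t90 - ts2)
= 100 / (20.6 - 1.9)
= 100 / 18.7
= 5.35 min^-1

5.35 min^-1


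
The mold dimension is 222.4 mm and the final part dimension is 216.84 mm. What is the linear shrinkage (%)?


Shrinkage = (mold - part) / mold * 100
= (222.4 - 216.84) / 222.4 * 100
= 5.56 / 222.4 * 100
= 2.5%

2.5%


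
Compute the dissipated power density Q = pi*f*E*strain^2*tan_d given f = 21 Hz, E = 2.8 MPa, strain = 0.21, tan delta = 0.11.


Q = pi * f * E * strain^2 * tan_d
= pi * 21 * 2.8 * 0.21^2 * 0.11
= pi * 21 * 2.8 * 0.0441 * 0.11
= 0.8961

Q = 0.8961
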